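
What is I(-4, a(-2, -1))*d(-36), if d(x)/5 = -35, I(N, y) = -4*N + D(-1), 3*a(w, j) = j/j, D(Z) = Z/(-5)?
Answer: -2835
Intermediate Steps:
D(Z) = -Z/5 (D(Z) = Z*(-⅕) = -Z/5)
a(w, j) = ⅓ (a(w, j) = (j/j)/3 = (⅓)*1 = ⅓)
I(N, y) = ⅕ - 4*N (I(N, y) = -4*N - ⅕*(-1) = -4*N + ⅕ = ⅕ - 4*N)
d(x) = -175 (d(x) = 5*(-35) = -175)
I(-4, a(-2, -1))*d(-36) = (⅕ - 4*(-4))*(-175) = (⅕ + 16)*(-175) = (81/5)*(-175) = -2835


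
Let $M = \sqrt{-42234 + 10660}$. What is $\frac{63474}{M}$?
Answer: $- \frac{31737 i \sqrt{31574}}{15787} \approx - 357.22 i$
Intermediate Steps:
$M = i \sqrt{31574}$ ($M = \sqrt{-31574} = i \sqrt{31574} \approx 177.69 i$)
$\frac{63474}{M} = \frac{63474}{i \sqrt{31574}} = 63474 \left(- \frac{i \sqrt{31574}}{31574}\right) = - \frac{31737 i \sqrt{31574}}{15787}$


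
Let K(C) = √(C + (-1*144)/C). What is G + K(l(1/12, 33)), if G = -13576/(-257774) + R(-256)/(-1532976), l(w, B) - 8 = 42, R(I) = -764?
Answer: 2626077689/49395169428 + √1178/5 ≈ 6.9176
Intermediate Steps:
l(w, B) = 50 (l(w, B) = 8 + 42 = 50)
K(C) = √(C - 144/C)
G = 2626077689/49395169428 (G = -13576/(-257774) - 764/(-1532976) = -13576*(-1/257774) - 764*(-1/1532976) = 6788/128887 + 191/383244 = 2626077689/49395169428 ≈ 0.053165)
G + K(l(1/12, 33)) = 2626077689/49395169428 + √(50 - 144/50) = 2626077689/49395169428 + √(50 - 144*1/50) = 2626077689/49395169428 + √(50 - 72/25) = 2626077689/49395169428 + √(1178/25) = 2626077689/49395169428 + √1178/5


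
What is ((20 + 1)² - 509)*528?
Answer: -35904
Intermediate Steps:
((20 + 1)² - 509)*528 = (21² - 509)*528 = (441 - 509)*528 = -68*528 = -35904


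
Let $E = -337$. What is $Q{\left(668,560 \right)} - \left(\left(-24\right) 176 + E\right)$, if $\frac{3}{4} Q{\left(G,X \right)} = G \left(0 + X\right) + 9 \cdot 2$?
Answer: $\frac{1510075}{3} \approx 5.0336 \cdot 10^{5}$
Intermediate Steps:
$Q{\left(G,X \right)} = 24 + \frac{4 G X}{3}$ ($Q{\left(G,X \right)} = \frac{4 \left(G \left(0 + X\right) + 9 \cdot 2\right)}{3} = \frac{4 \left(G X + 18\right)}{3} = \frac{4 \left(18 + G X\right)}{3} = 24 + \frac{4 G X}{3}$)
$Q{\left(668,560 \right)} - \left(\left(-24\right) 176 + E\right) = \left(24 + \frac{4}{3} \cdot 668 \cdot 560\right) - \left(\left(-24\right) 176 - 337\right) = \left(24 + \frac{1496320}{3}\right) - \left(-4224 - 337\right) = \frac{1496392}{3} - -4561 = \frac{1496392}{3} + 4561 = \frac{1510075}{3}$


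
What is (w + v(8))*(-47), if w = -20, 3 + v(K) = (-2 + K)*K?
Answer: -1175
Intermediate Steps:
v(K) = -3 + K*(-2 + K) (v(K) = -3 + (-2 + K)*K = -3 + K*(-2 + K))
(w + v(8))*(-47) = (-20 + (-3 + 8**2 - 2*8))*(-47) = (-20 + (-3 + 64 - 16))*(-47) = (-20 + 45)*(-47) = 25*(-47) = -1175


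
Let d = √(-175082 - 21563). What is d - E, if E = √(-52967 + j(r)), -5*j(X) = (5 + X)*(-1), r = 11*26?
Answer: I*(√196645 - 4*√82670/5) ≈ 213.43*I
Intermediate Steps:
r = 286
j(X) = 1 + X/5 (j(X) = -(5 + X)*(-1)/5 = -(-5 - X)/5 = 1 + X/5)
d = I*√196645 (d = √(-196645) = I*√196645 ≈ 443.45*I)
E = 4*I*√82670/5 (E = √(-52967 + (1 + (⅕)*286)) = √(-52967 + (1 + 286/5)) = √(-52967 + 291/5) = √(-264544/5) = 4*I*√82670/5 ≈ 230.02*I)
d - E = I*√196645 - 4*I*√82670/5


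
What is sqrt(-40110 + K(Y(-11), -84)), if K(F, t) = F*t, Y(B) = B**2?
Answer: 21*I*sqrt(114) ≈ 224.22*I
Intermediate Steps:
sqrt(-40110 + K(Y(-11), -84)) = sqrt(-40110 + (-11)**2*(-84)) = sqrt(-40110 + 121*(-84)) = sqrt(-40110 - 10164) = sqrt(-50274) = 21*I*sqrt(114)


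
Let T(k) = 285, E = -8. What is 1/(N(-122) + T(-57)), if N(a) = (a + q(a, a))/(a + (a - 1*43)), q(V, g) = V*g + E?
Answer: 287/67041 ≈ 0.0042810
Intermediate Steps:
q(V, g) = -8 + V*g (q(V, g) = V*g - 8 = -8 + V*g)
N(a) = (-8 + a + a²)/(-43 + 2*a) (N(a) = (a + (-8 + a*a))/(a + (a - 1*43)) = (a + (-8 + a²))/(a + (a - 43)) = (-8 + a + a²)/(a + (-43 + a)) = (-8 + a + a²)/(-43 + 2*a))
1/(N(-122) + T(-57)) = 1/((-8 - 122 + (-122)²)/(-43 + 2*(-122)) + 285) = 1/((-8 - 122 + 14884)/(-43 - 244) + 285) = 1/(14754/(-287) + 285) = 1/(-1/287*14754 + 285) = 1/(-14754/287 + 285) = 1/(67041/287) = 287/67041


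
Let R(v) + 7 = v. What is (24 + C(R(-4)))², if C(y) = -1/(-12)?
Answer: 83521/144 ≈ 580.01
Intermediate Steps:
R(v) = -7 + v
C(y) = 1/12 (C(y) = -1*(-1/12) = 1/12)
(24 + C(R(-4)))² = (24 + 1/12)² = (289/12)² = 83521/144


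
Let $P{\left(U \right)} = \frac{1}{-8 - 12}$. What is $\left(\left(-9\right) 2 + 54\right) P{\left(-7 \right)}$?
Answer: $- \frac{9}{5} \approx -1.8$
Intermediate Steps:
$P{\left(U \right)} = - \frac{1}{20}$ ($P{\left(U \right)} = \frac{1}{-20} = - \frac{1}{20}$)
$\left(\left(-9\right) 2 + 54\right) P{\left(-7 \right)} = \left(\left(-9\right) 2 + 54\right) \left(- \frac{1}{20}\right) = \left(-18 + 54\right) \left(- \frac{1}{20}\right) = 36 \left(- \frac{1}{20}\right) = - \frac{9}{5}$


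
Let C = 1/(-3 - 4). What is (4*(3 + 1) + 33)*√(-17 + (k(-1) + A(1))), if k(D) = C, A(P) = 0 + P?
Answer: 7*I*√791 ≈ 196.87*I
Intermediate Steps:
C = -⅐ (C = 1/(-7) = -⅐ ≈ -0.14286)
A(P) = P
k(D) = -⅐
(4*(3 + 1) + 33)*√(-17 + (k(-1) + A(1))) = (4*(3 + 1) + 33)*√(-17 + (-⅐ + 1)) = (4*4 + 33)*√(-17 + 6/7) = (16 + 33)*√(-113/7) = 49*(I*√791/7) = 7*I*√791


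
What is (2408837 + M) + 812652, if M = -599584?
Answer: 2621905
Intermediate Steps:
(2408837 + M) + 812652 = (2408837 - 599584) + 812652 = 1809253 + 812652 = 2621905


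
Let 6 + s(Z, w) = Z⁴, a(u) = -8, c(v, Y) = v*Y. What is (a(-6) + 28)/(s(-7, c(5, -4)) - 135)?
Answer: 1/113 ≈ 0.0088496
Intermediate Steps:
c(v, Y) = Y*v
s(Z, w) = -6 + Z⁴
(a(-6) + 28)/(s(-7, c(5, -4)) - 135) = (-8 + 28)/((-6 + (-7)⁴) - 135) = 20/((-6 + 2401) - 135) = 20/(2395 - 135) = 20/2260 = 20*(1/2260) = 1/113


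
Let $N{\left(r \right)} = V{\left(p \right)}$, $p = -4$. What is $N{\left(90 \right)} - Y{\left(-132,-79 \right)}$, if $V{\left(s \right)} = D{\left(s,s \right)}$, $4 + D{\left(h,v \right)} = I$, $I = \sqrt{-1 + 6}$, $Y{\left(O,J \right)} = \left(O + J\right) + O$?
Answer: $339 + \sqrt{5} \approx 341.24$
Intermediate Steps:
$Y{\left(O,J \right)} = J + 2 O$ ($Y{\left(O,J \right)} = \left(J + O\right) + O = J + 2 O$)
$I = \sqrt{5} \approx 2.2361$
$D{\left(h,v \right)} = -4 + \sqrt{5}$
$V{\left(s \right)} = -4 + \sqrt{5}$
$N{\left(r \right)} = -4 + \sqrt{5}$
$N{\left(90 \right)} - Y{\left(-132,-79 \right)} = \left(-4 + \sqrt{5}\right) - \left(-79 + 2 \left(-132\right)\right) = \left(-4 + \sqrt{5}\right) - \left(-79 - 264\right) = \left(-4 + \sqrt{5}\right) - -343 = \left(-4 + \sqrt{5}\right) + 343 = 339 + \sqrt{5}$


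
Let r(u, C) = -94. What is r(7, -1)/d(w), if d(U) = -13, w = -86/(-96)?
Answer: 94/13 ≈ 7.2308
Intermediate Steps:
w = 43/48 (w = -86*(-1/96) = 43/48 ≈ 0.89583)
r(7, -1)/d(w) = -94/(-13) = -94*(-1/13) = 94/13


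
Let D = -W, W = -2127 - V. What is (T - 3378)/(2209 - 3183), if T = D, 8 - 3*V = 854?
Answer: 1533/974 ≈ 1.5739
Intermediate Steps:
V = -282 (V = 8/3 - ⅓*854 = 8/3 - 854/3 = -282)
W = -1845 (W = -2127 - 1*(-282) = -2127 + 282 = -1845)
D = 1845 (D = -1*(-1845) = 1845)
T = 1845
(T - 3378)/(2209 - 3183) = (1845 - 3378)/(2209 - 3183) = -1533/(-974) = -1533*(-1/974) = 1533/974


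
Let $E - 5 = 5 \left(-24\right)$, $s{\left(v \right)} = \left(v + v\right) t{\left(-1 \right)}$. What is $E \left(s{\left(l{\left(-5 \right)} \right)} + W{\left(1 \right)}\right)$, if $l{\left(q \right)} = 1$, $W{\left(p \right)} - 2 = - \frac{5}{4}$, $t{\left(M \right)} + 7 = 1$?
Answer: $\frac{5175}{4} \approx 1293.8$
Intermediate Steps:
$t{\left(M \right)} = -6$ ($t{\left(M \right)} = -7 + 1 = -6$)
$W{\left(p \right)} = \frac{3}{4}$ ($W{\left(p \right)} = 2 - \frac{5}{4} = \frac{3}{4}$)
$s{\left(v \right)} = - 12 v$ ($s{\left(v \right)} = \left(v + v\right) \left(-6\right) = 2 v \left(-6\right) = - 12 v$)
$E = -115$ ($E = 5 + 5 \left(-24\right) = 5 - 120 = -115$)
$E \left(s{\left(l{\left(-5 \right)} \right)} + W{\left(1 \right)}\right) = - 115 \left(\left(-12\right) 1 + \frac{3}{4}\right) = - 115 \left(-12 + \frac{3}{4}\right) = \left(-115\right) \left(- \frac{45}{4}\right) = \frac{5175}{4}$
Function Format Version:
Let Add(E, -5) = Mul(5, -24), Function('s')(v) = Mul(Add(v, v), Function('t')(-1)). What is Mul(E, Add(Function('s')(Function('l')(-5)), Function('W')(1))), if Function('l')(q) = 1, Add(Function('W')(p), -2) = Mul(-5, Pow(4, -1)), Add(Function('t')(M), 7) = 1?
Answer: Rational(5175, 4) ≈ 1293.8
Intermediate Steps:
Function('t')(M) = -6 (Function('t')(M) = Add(-7, 1) = -6)
Function('W')(p) = Rational(3, 4) (Function('W')(p) = Add(2, Mul(-5, Pow(4, -1))) = Add(2, Mul(-5, Rational(1, 4))) = Add(2, Rational(-5, 4)) = Rational(3, 4))
Function('s')(v) = Mul(-12, v) (Function('s')(v) = Mul(Add(v, v), -6) = Mul(Mul(2, v), -6) = Mul(-12, v))
E = -115 (E = Add(5, Mul(5, -24)) = Add(5, -120) = -115)
Mul(E, Add(Function('s')(Function('l')(-5)), Function('W')(1))) = Mul(-115, Add(Mul(-12, 1), Rational(3, 4))) = Mul(-115, Add(-12, Rational(3, 4))) = Mul(-115, Rational(-45, 4)) = Rational(5175, 4)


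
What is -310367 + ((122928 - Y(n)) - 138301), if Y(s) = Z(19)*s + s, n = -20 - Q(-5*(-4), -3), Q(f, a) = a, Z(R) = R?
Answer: -325400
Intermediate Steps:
n = -17 (n = -20 - 1*(-3) = -20 + 3 = -17)
Y(s) = 20*s (Y(s) = 19*s + s = 20*s)
-310367 + ((122928 - Y(n)) - 138301) = -310367 + ((122928 - 20*(-17)) - 138301) = -310367 + ((122928 - 1*(-340)) - 138301) = -310367 + ((122928 + 340) - 138301) = -310367 + (123268 - 138301) = -310367 - 15033 = -325400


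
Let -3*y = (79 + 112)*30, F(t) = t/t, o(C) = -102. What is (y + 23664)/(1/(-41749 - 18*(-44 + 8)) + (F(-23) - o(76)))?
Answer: 447055577/2116701 ≈ 211.20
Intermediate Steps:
F(t) = 1
y = -1910 (y = -(79 + 112)*30/3 = -191*30/3 = -1/3*5730 = -1910)
(y + 23664)/(1/(-41749 - 18*(-44 + 8)) + (F(-23) - o(76))) = (-1910 + 23664)/(1/(-41749 - 18*(-44 + 8)) + (1 - 1*(-102))) = 21754/(1/(-41749 - 18*(-36)) + (1 + 102)) = 21754/(1/(-41749 + 648) + 103) = 21754/(1/(-41101) + 103) = 21754/(-1/41101 + 103) = 21754/(4233402/41101) = 21754*(41101/4233402) = 447055577/2116701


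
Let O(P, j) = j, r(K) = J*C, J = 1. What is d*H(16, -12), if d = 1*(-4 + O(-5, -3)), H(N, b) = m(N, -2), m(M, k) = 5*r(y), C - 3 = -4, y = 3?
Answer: 35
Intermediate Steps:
C = -1 (C = 3 - 4 = -1)
r(K) = -1 (r(K) = 1*(-1) = -1)
m(M, k) = -5 (m(M, k) = 5*(-1) = -5)
H(N, b) = -5
d = -7 (d = 1*(-4 - 3) = 1*(-7) = -7)
d*H(16, -12) = -7*(-5) = 35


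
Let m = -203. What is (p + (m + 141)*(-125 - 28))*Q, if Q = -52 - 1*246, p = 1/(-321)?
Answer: -907411490/321 ≈ -2.8268e+6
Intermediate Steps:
p = -1/321 ≈ -0.0031153
Q = -298 (Q = -52 - 246 = -298)
(p + (m + 141)*(-125 - 28))*Q = (-1/321 + (-203 + 141)*(-125 - 28))*(-298) = (-1/321 - 62*(-153))*(-298) = (-1/321 + 9486)*(-298) = (3045005/321)*(-298) = -907411490/321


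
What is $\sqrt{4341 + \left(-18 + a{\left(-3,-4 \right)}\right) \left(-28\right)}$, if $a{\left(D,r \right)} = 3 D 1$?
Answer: $\sqrt{5097} \approx 71.393$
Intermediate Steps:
$a{\left(D,r \right)} = 3 D$
$\sqrt{4341 + \left(-18 + a{\left(-3,-4 \right)}\right) \left(-28\right)} = \sqrt{4341 + \left(-18 + 3 \left(-3\right)\right) \left(-28\right)} = \sqrt{4341 + \left(-18 - 9\right) \left(-28\right)} = \sqrt{4341 - -756} = \sqrt{4341 + 756} = \sqrt{5097}$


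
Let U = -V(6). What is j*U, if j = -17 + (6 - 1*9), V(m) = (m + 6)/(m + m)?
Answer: 20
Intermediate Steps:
V(m) = (6 + m)/(2*m) (V(m) = (6 + m)/((2*m)) = (6 + m)*(1/(2*m)) = (6 + m)/(2*m))
U = -1 (U = -(6 + 6)/(2*6) = -12/(2*6) = -1*1 = -1)
j = -20 (j = -17 + (6 - 9) = -17 - 3 = -20)
j*U = -20*(-1) = 20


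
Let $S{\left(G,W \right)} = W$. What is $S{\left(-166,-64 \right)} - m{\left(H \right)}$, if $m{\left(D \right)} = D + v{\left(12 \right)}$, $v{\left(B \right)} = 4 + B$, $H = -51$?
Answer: $-29$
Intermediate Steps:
$m{\left(D \right)} = 16 + D$ ($m{\left(D \right)} = D + \left(4 + 12\right) = D + 16 = 16 + D$)
$S{\left(-166,-64 \right)} - m{\left(H \right)} = -64 - \left(16 - 51\right) = -64 - -35 = -64 + 35 = -29$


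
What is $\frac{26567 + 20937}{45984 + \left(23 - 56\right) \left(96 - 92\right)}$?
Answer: $\frac{11876}{11463} \approx 1.036$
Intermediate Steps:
$\frac{26567 + 20937}{45984 + \left(23 - 56\right) \left(96 - 92\right)} = \frac{47504}{45984 + \left(23 - 56\right) 4} = \frac{47504}{45984 - 132} = \frac{47504}{45852} = 47504 \cdot \frac{1}{45852} = \frac{11876}{11463}$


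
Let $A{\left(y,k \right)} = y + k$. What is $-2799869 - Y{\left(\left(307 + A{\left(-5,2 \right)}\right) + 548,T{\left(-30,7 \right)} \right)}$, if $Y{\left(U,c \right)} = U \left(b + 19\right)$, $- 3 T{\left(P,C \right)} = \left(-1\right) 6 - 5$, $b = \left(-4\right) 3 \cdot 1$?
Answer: $-2805833$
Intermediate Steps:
$A{\left(y,k \right)} = k + y$
$b = -12$ ($b = \left(-12\right) 1 = -12$)
$T{\left(P,C \right)} = \frac{11}{3}$ ($T{\left(P,C \right)} = - \frac{\left(-1\right) 6 - 5}{3} = - \frac{-6 - 5}{3} = \left(- \frac{1}{3}\right) \left(-11\right) = \frac{11}{3}$)
$Y{\left(U,c \right)} = 7 U$ ($Y{\left(U,c \right)} = U \left(-12 + 19\right) = U 7 = 7 U$)
$-2799869 - Y{\left(\left(307 + A{\left(-5,2 \right)}\right) + 548,T{\left(-30,7 \right)} \right)} = -2799869 - 7 \left(\left(307 + \left(2 - 5\right)\right) + 548\right) = -2799869 - 7 \left(\left(307 - 3\right) + 548\right) = -2799869 - 7 \left(304 + 548\right) = -2799869 - 7 \cdot 852 = -2799869 - 5964 = -2805833$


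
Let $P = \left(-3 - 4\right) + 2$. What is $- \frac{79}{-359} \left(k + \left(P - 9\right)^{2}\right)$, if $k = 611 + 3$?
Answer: $\frac{63990}{359} \approx 178.25$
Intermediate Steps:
$P = -5$ ($P = -7 + 2 = -5$)
$k = 614$
$- \frac{79}{-359} \left(k + \left(P - 9\right)^{2}\right) = - \frac{79}{-359} \left(614 + \left(-5 - 9\right)^{2}\right) = \left(-79\right) \left(- \frac{1}{359}\right) \left(614 + \left(-14\right)^{2}\right) = \frac{79 \left(614 + 196\right)}{359} = \frac{79}{359} \cdot 810 = \frac{63990}{359}$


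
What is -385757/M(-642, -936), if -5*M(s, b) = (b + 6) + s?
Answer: -1928785/1572 ≈ -1227.0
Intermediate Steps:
M(s, b) = -6/5 - b/5 - s/5 (M(s, b) = -((b + 6) + s)/5 = -((6 + b) + s)/5 = -(6 + b + s)/5 = -6/5 - b/5 - s/5)
-385757/M(-642, -936) = -385757/(-6/5 - ⅕*(-936) - ⅕*(-642)) = -385757/(-6/5 + 936/5 + 642/5) = -385757/1572/5 = -385757*5/1572 = -1928785/1572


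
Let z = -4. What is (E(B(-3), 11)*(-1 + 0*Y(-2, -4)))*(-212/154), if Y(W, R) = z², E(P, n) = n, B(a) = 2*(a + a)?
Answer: 106/7 ≈ 15.143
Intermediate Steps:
B(a) = 4*a (B(a) = 2*(2*a) = 4*a)
Y(W, R) = 16 (Y(W, R) = (-4)² = 16)
(E(B(-3), 11)*(-1 + 0*Y(-2, -4)))*(-212/154) = (11*(-1 + 0*16))*(-212/154) = (11*(-1 + 0))*(-212*1/154) = (11*(-1))*(-106/77) = -11*(-106/77) = 106/7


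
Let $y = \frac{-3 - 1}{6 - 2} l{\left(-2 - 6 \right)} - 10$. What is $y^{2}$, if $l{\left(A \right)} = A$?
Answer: $4$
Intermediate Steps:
$y = -2$ ($y = \frac{-3 - 1}{6 - 2} \left(-2 - 6\right) - 10 = - \frac{4}{4} \left(-2 - 6\right) - 10 = \left(-4\right) \frac{1}{4} \left(-8\right) - 10 = \left(-1\right) \left(-8\right) - 10 = 8 - 10 = -2$)
$y^{2} = \left(-2\right)^{2} = 4$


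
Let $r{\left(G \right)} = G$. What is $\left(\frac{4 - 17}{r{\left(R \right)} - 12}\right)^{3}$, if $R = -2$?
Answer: $\frac{2197}{2744} \approx 0.80066$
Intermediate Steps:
$\left(\frac{4 - 17}{r{\left(R \right)} - 12}\right)^{3} = \left(\frac{4 - 17}{-2 - 12}\right)^{3} = \left(- \frac{13}{-14}\right)^{3} = \left(\left(-13\right) \left(- \frac{1}{14}\right)\right)^{3} = \left(\frac{13}{14}\right)^{3} = \frac{2197}{2744}$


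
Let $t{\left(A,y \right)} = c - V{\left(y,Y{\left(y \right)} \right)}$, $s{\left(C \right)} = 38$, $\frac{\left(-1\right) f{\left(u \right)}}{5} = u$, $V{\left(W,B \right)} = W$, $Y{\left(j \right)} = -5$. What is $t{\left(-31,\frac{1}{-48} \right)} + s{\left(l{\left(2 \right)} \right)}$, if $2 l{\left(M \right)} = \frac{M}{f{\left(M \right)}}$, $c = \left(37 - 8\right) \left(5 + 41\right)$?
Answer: $\frac{65857}{48} \approx 1372.0$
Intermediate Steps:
$f{\left(u \right)} = - 5 u$
$c = 1334$ ($c = 29 \cdot 46 = 1334$)
$l{\left(M \right)} = - \frac{1}{10}$ ($l{\left(M \right)} = \frac{M \frac{1}{\left(-5\right) M}}{2} = \frac{M \left(- \frac{1}{5 M}\right)}{2} = \frac{1}{2} \left(- \frac{1}{5}\right) = - \frac{1}{10}$)
$t{\left(A,y \right)} = 1334 - y$
$t{\left(-31,\frac{1}{-48} \right)} + s{\left(l{\left(2 \right)} \right)} = \left(1334 - \frac{1}{-48}\right) + 38 = \left(1334 - - \frac{1}{48}\right) + 38 = \left(1334 + \frac{1}{48}\right) + 38 = \frac{64033}{48} + 38 = \frac{65857}{48}$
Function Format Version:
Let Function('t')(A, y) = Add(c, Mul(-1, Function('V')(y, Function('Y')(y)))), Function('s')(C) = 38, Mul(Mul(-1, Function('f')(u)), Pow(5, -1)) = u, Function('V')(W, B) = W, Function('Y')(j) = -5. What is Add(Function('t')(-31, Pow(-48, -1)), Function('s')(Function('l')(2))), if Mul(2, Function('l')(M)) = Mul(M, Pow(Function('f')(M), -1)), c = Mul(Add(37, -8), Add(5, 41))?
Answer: Rational(65857, 48) ≈ 1372.0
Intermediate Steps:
Function('f')(u) = Mul(-5, u)
c = 1334 (c = Mul(29, 46) = 1334)
Function('l')(M) = Rational(-1, 10) (Function('l')(M) = Mul(Rational(1, 2), Mul(M, Pow(Mul(-5, M), -1))) = Mul(Rational(1, 2), Mul(M, Mul(Rational(-1, 5), Pow(M, -1)))) = Mul(Rational(1, 2), Rational(-1, 5)) = Rational(-1, 10))
Function('t')(A, y) = Add(1334, Mul(-1, y))
Add(Function('t')(-31, Pow(-48, -1)), Function('s')(Function('l')(2))) = Add(Add(1334, Mul(-1, Pow(-48, -1))), 38) = Add(Add(1334, Mul(-1, Rational(-1, 48))), 38) = Add(Add(1334, Rational(1, 48)), 38) = Add(Rational(64033, 48), 38) = Rational(65857, 48)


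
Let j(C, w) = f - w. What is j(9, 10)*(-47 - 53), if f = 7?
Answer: 300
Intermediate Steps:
j(C, w) = 7 - w
j(9, 10)*(-47 - 53) = (7 - 1*10)*(-47 - 53) = (7 - 10)*(-100) = -3*(-100) = 300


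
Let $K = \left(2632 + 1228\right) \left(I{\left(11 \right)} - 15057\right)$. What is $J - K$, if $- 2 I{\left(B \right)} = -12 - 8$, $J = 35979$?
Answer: $58117399$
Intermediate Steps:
$I{\left(B \right)} = 10$ ($I{\left(B \right)} = - \frac{-12 - 8}{2} = \left(- \frac{1}{2}\right) \left(-20\right) = 10$)
$K = -58081420$ ($K = \left(2632 + 1228\right) \left(10 - 15057\right) = 3860 \left(-15047\right) = -58081420$)
$J - K = 35979 - -58081420 = 35979 + 58081420 = 58117399$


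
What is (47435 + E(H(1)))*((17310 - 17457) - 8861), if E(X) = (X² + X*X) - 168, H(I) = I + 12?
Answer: -428825840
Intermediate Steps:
H(I) = 12 + I
E(X) = -168 + 2*X² (E(X) = (X² + X²) - 168 = 2*X² - 168 = -168 + 2*X²)
(47435 + E(H(1)))*((17310 - 17457) - 8861) = (47435 + (-168 + 2*(12 + 1)²))*((17310 - 17457) - 8861) = (47435 + (-168 + 2*13²))*(-147 - 8861) = (47435 + (-168 + 2*169))*(-9008) = (47435 + (-168 + 338))*(-9008) = (47435 + 170)*(-9008) = 47605*(-9008) = -428825840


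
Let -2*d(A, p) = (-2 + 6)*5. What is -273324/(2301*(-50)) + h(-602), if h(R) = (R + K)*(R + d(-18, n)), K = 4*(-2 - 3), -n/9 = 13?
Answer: 7299277754/19175 ≈ 3.8067e+5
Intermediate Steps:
n = -117 (n = -9*13 = -117)
d(A, p) = -10 (d(A, p) = -(-2 + 6)*5/2 = -2*5 = -½*20 = -10)
K = -20 (K = 4*(-5) = -20)
h(R) = (-20 + R)*(-10 + R) (h(R) = (R - 20)*(R - 10) = (-20 + R)*(-10 + R))
-273324/(2301*(-50)) + h(-602) = -273324/(2301*(-50)) + (200 + (-602)² - 30*(-602)) = -273324/(-115050) + (200 + 362404 + 18060) = -273324*(-1/115050) + 380664 = 45554/19175 + 380664 = 7299277754/19175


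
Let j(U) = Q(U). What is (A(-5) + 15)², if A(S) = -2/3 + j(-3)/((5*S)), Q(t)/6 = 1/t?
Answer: 1168561/5625 ≈ 207.74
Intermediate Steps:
Q(t) = 6/t
j(U) = 6/U
A(S) = -⅔ - 2/(5*S) (A(S) = -2/3 + (6/(-3))/((5*S)) = -2*⅓ + (6*(-⅓))*(1/(5*S)) = -⅔ - 2/(5*S))
(A(-5) + 15)² = ((2/15)*(-3 - 5*(-5))/(-5) + 15)² = ((2/15)*(-⅕)*(-3 + 25) + 15)² = ((2/15)*(-⅕)*22 + 15)² = (-44/75 + 15)² = (1081/75)² = 1168561/5625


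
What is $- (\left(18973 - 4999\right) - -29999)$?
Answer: $-43973$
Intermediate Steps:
$- (\left(18973 - 4999\right) - -29999) = - (\left(18973 - 4999\right) + 29999) = - (13974 + 29999) = \left(-1\right) 43973 = -43973$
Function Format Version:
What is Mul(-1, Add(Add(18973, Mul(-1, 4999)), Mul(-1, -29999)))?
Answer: -43973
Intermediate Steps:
Mul(-1, Add(Add(18973, Mul(-1, 4999)), Mul(-1, -29999))) = Mul(-1, Add(Add(18973, -4999), 29999)) = Mul(-1, Add(13974, 29999)) = Mul(-1, 43973) = -43973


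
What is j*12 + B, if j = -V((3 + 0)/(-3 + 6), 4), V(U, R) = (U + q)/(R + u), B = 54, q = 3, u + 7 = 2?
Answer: 102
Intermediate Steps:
u = -5 (u = -7 + 2 = -5)
V(U, R) = (3 + U)/(-5 + R) (V(U, R) = (U + 3)/(R - 5) = (3 + U)/(-5 + R))
j = 4 (j = -(3 + (3 + 0)/(-3 + 6))/(-5 + 4) = -(3 + 3/3)/(-1) = -(-1)*(3 + 3*(⅓)) = -(-1)*(3 + 1) = -(-1)*4 = -1*(-4) = 4)
j*12 + B = 4*12 + 54 = 48 + 54 = 102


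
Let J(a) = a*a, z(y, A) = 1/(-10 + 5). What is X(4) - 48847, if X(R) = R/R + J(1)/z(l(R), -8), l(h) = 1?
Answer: -48851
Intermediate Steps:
z(y, A) = -⅕ (z(y, A) = 1/(-5) = -⅕)
J(a) = a²
X(R) = -4 (X(R) = R/R + 1²/(-⅕) = 1 + 1*(-5) = 1 - 5 = -4)
X(4) - 48847 = -4 - 48847 = -48851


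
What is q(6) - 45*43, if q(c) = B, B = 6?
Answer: -1929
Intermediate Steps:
q(c) = 6
q(6) - 45*43 = 6 - 45*43 = 6 - 1935 = -1929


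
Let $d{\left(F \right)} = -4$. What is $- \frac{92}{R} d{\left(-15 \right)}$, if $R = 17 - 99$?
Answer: $- \frac{184}{41} \approx -4.4878$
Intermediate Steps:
$R = -82$ ($R = 17 - 99 = -82$)
$- \frac{92}{R} d{\left(-15 \right)} = - \frac{92}{-82} \left(-4\right) = \left(-92\right) \left(- \frac{1}{82}\right) \left(-4\right) = \frac{46}{41} \left(-4\right) = - \frac{184}{41}$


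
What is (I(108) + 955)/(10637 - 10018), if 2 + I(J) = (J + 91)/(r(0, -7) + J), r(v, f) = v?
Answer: 103123/66852 ≈ 1.5426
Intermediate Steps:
I(J) = -2 + (91 + J)/J (I(J) = -2 + (J + 91)/(0 + J) = -2 + (91 + J)/J)
(I(108) + 955)/(10637 - 10018) = ((91 - 1*108)/108 + 955)/(10637 - 10018) = ((91 - 108)/108 + 955)/619 = ((1/108)*(-17) + 955)*(1/619) = (-17/108 + 955)*(1/619) = (103123/108)*(1/619) = 103123/66852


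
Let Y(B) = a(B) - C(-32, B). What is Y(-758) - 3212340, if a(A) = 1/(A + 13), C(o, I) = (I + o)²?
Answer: -2858147801/745 ≈ -3.8364e+6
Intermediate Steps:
a(A) = 1/(13 + A)
Y(B) = 1/(13 + B) - (-32 + B)² (Y(B) = 1/(13 + B) - (B - 32)² = 1/(13 + B) - (-32 + B)²)
Y(-758) - 3212340 = (1 - (-32 - 758)²*(13 - 758))/(13 - 758) - 3212340 = (1 - 1*(-790)²*(-745))/(-745) - 3212340 = -(1 - 1*624100*(-745))/745 - 3212340 = -(1 + 464954500)/745 - 3212340 = -1/745*464954501 - 3212340 = -464954501/745 - 3212340 = -2858147801/745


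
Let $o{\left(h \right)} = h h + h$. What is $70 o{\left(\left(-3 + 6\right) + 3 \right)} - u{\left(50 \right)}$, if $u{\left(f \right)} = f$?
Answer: $2890$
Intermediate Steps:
$o{\left(h \right)} = h + h^{2}$ ($o{\left(h \right)} = h^{2} + h = h + h^{2}$)
$70 o{\left(\left(-3 + 6\right) + 3 \right)} - u{\left(50 \right)} = 70 \left(\left(-3 + 6\right) + 3\right) \left(1 + \left(\left(-3 + 6\right) + 3\right)\right) - 50 = 70 \left(3 + 3\right) \left(1 + \left(3 + 3\right)\right) - 50 = 70 \cdot 6 \left(1 + 6\right) - 50 = 70 \cdot 6 \cdot 7 - 50 = 70 \cdot 42 - 50 = 2940 - 50 = 2890$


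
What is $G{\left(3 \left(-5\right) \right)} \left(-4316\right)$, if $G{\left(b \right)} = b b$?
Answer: $-971100$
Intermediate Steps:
$G{\left(b \right)} = b^{2}$
$G{\left(3 \left(-5\right) \right)} \left(-4316\right) = \left(3 \left(-5\right)\right)^{2} \left(-4316\right) = \left(-15\right)^{2} \left(-4316\right) = 225 \left(-4316\right) = -971100$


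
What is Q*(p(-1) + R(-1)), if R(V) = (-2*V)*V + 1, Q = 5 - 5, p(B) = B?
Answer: 0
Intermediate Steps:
Q = 0
R(V) = 1 - 2*V² (R(V) = -2*V² + 1 = 1 - 2*V²)
Q*(p(-1) + R(-1)) = 0*(-1 + (1 - 2*(-1)²)) = 0*(-1 + (1 - 2*1)) = 0*(-1 + (1 - 2)) = 0*(-1 - 1) = 0*(-2) = 0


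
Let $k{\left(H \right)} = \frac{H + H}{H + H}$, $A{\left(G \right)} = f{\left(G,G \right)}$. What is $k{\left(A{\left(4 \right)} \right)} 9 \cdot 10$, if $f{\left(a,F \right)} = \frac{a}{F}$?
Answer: $90$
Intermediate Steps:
$A{\left(G \right)} = 1$ ($A{\left(G \right)} = \frac{G}{G} = 1$)
$k{\left(H \right)} = 1$ ($k{\left(H \right)} = \frac{2 H}{2 H} = 2 H \frac{1}{2 H} = 1$)
$k{\left(A{\left(4 \right)} \right)} 9 \cdot 10 = 1 \cdot 9 \cdot 10 = 9 \cdot 10 = 90$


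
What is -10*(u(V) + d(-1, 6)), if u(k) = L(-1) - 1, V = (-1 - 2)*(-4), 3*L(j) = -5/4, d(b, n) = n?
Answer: -275/6 ≈ -45.833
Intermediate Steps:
L(j) = -5/12 (L(j) = (-5/4)/3 = (-5*¼)/3 = (⅓)*(-5/4) = -5/12)
V = 12 (V = -3*(-4) = 12)
u(k) = -17/12 (u(k) = -5/12 - 1 = -17/12)
-10*(u(V) + d(-1, 6)) = -10*(-17/12 + 6) = -10*55/12 = -275/6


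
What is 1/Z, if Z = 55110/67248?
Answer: 11208/9185 ≈ 1.2203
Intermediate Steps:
Z = 9185/11208 (Z = 55110*(1/67248) = 9185/11208 ≈ 0.81950)
1/Z = 1/(9185/11208) = 11208/9185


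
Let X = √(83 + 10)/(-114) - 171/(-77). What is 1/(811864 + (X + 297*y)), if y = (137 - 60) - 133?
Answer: 20425136086740/16242767180248042901 + 225302*√93/16242767180248042901 ≈ 1.2575e-6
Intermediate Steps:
y = -56 (y = 77 - 133 = -56)
X = 171/77 - √93/114 (X = √93*(-1/114) - 171*(-1/77) = -√93/114 + 171/77 = 171/77 - √93/114 ≈ 2.1362)
1/(811864 + (X + 297*y)) = 1/(811864 + ((171/77 - √93/114) + 297*(-56))) = 1/(811864 + ((171/77 - √93/114) - 16632)) = 1/(811864 + (-1280493/77 - √93/114)) = 1/(61233035/77 - √93/114)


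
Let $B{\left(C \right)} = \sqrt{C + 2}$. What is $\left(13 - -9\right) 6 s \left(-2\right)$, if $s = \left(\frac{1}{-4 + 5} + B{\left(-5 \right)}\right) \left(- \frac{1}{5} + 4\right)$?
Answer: $- \frac{5016}{5} - \frac{5016 i \sqrt{3}}{5} \approx -1003.2 - 1737.6 i$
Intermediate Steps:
$B{\left(C \right)} = \sqrt{2 + C}$
$s = \frac{19}{5} + \frac{19 i \sqrt{3}}{5}$ ($s = \left(\frac{1}{-4 + 5} + \sqrt{2 - 5}\right) \left(- \frac{1}{5} + 4\right) = \left(1^{-1} + \sqrt{-3}\right) \left(\left(-1\right) \frac{1}{5} + 4\right) = \left(1 + i \sqrt{3}\right) \left(- \frac{1}{5} + 4\right) = \left(1 + i \sqrt{3}\right) \frac{19}{5} = \frac{19}{5} + \frac{19 i \sqrt{3}}{5} \approx 3.8 + 6.5818 i$)
$\left(13 - -9\right) 6 s \left(-2\right) = \left(13 - -9\right) 6 \left(\frac{19}{5} + \frac{19 i \sqrt{3}}{5}\right) \left(-2\right) = \left(13 + 9\right) \left(\frac{114}{5} + \frac{114 i \sqrt{3}}{5}\right) \left(-2\right) = 22 \left(- \frac{228}{5} - \frac{228 i \sqrt{3}}{5}\right) = - \frac{5016}{5} - \frac{5016 i \sqrt{3}}{5}$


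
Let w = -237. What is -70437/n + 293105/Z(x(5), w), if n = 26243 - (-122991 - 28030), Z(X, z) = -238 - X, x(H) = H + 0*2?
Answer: -5774897879/4786128 ≈ -1206.6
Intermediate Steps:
x(H) = H (x(H) = H + 0 = H)
n = 177264 (n = 26243 - 1*(-151021) = 26243 + 151021 = 177264)
-70437/n + 293105/Z(x(5), w) = -70437/177264 + 293105/(-238 - 1*5) = -70437*1/177264 + 293105/(-238 - 5) = -23479/59088 + 293105/(-243) = -23479/59088 + 293105*(-1/243) = -23479/59088 - 293105/243 = -5774897879/4786128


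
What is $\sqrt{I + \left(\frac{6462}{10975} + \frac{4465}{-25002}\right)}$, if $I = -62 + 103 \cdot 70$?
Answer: $\frac{\sqrt{2392134021044947758}}{18293130} \approx 84.548$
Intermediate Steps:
$I = 7148$ ($I = -62 + 7210 = 7148$)
$\sqrt{I + \left(\frac{6462}{10975} + \frac{4465}{-25002}\right)} = \sqrt{7148 + \left(\frac{6462}{10975} + \frac{4465}{-25002}\right)} = \sqrt{7148 + \left(6462 \cdot \frac{1}{10975} + 4465 \left(- \frac{1}{25002}\right)\right)} = \sqrt{7148 + \left(\frac{6462}{10975} - \frac{4465}{25002}\right)} = \sqrt{7148 + \frac{112559549}{274396950}} = \sqrt{\frac{1961501958149}{274396950}} = \frac{\sqrt{2392134021044947758}}{18293130}$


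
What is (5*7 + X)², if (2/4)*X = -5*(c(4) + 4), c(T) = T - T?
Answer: 25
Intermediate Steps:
c(T) = 0
X = -40 (X = 2*(-5*(0 + 4)) = 2*(-5*4) = 2*(-20) = -40)
(5*7 + X)² = (5*7 - 40)² = (35 - 40)² = (-5)² = 25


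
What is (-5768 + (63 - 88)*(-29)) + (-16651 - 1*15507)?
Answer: -37201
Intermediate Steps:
(-5768 + (63 - 88)*(-29)) + (-16651 - 1*15507) = (-5768 - 25*(-29)) + (-16651 - 15507) = (-5768 + 725) - 32158 = -5043 - 32158 = -37201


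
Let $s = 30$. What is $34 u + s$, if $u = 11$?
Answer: $404$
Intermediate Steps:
$34 u + s = 34 \cdot 11 + 30 = 374 + 30 = 404$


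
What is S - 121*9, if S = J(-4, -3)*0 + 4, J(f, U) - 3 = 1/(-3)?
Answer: -1085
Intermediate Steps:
J(f, U) = 8/3 (J(f, U) = 3 + 1/(-3) = 3 - ⅓ = 8/3)
S = 4 (S = (8/3)*0 + 4 = 0 + 4 = 4)
S - 121*9 = 4 - 121*9 = 4 - 1089 = -1085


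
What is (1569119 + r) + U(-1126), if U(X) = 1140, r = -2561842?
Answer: -991583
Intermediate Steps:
(1569119 + r) + U(-1126) = (1569119 - 2561842) + 1140 = -992723 + 1140 = -991583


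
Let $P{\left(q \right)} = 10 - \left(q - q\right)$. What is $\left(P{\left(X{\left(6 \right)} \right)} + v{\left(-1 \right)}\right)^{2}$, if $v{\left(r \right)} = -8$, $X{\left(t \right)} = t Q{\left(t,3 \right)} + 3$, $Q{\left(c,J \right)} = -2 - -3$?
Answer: $4$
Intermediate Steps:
$Q{\left(c,J \right)} = 1$ ($Q{\left(c,J \right)} = -2 + 3 = 1$)
$X{\left(t \right)} = 3 + t$ ($X{\left(t \right)} = t 1 + 3 = t + 3 = 3 + t$)
$P{\left(q \right)} = 10$ ($P{\left(q \right)} = 10 - 0 = 10 + 0 = 10$)
$\left(P{\left(X{\left(6 \right)} \right)} + v{\left(-1 \right)}\right)^{2} = \left(10 - 8\right)^{2} = 2^{2} = 4$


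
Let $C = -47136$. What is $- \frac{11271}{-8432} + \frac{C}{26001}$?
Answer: $- \frac{2046931}{4298832} \approx -0.47616$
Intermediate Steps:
$- \frac{11271}{-8432} + \frac{C}{26001} = - \frac{11271}{-8432} - \frac{47136}{26001} = \left(-11271\right) \left(- \frac{1}{8432}\right) - \frac{15712}{8667} = \frac{663}{496} - \frac{15712}{8667} = - \frac{2046931}{4298832}$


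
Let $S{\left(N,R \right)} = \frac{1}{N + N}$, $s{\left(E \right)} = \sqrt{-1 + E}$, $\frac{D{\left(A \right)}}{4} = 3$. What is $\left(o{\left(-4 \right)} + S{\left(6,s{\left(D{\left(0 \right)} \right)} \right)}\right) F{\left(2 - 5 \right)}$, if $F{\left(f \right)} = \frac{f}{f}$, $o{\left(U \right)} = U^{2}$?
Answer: $\frac{193}{12} \approx 16.083$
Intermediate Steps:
$D{\left(A \right)} = 12$ ($D{\left(A \right)} = 4 \cdot 3 = 12$)
$F{\left(f \right)} = 1$
$S{\left(N,R \right)} = \frac{1}{2 N}$
$\left(o{\left(-4 \right)} + S{\left(6,s{\left(D{\left(0 \right)} \right)} \right)}\right) F{\left(2 - 5 \right)} = \left(\left(-4\right)^{2} + \frac{1}{2 \cdot 6}\right) 1 = \left(16 + \frac{1}{2} \cdot \frac{1}{6}\right) 1 = \left(16 + \frac{1}{12}\right) 1 = \frac{193}{12} \cdot 1 = \frac{193}{12}$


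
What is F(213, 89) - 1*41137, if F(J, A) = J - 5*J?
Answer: -41989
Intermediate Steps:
F(J, A) = -4*J
F(213, 89) - 1*41137 = -4*213 - 1*41137 = -852 - 41137 = -41989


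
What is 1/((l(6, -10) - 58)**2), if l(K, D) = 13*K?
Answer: 1/400 ≈ 0.0025000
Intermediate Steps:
1/((l(6, -10) - 58)**2) = 1/((13*6 - 58)**2) = 1/((78 - 58)**2) = 1/(20**2) = 1/400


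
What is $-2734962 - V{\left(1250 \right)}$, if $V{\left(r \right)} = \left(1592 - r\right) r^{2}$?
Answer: $-537109962$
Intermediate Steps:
$V{\left(r \right)} = r^{2} \left(1592 - r\right)$
$-2734962 - V{\left(1250 \right)} = -2734962 - 1250^{2} \left(1592 - 1250\right) = -2734962 - 1562500 \left(1592 - 1250\right) = -2734962 - 1562500 \cdot 342 = -2734962 - 534375000 = -537109962$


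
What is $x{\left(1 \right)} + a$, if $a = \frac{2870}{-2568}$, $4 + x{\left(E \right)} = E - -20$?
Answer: $\frac{20393}{1284} \approx 15.882$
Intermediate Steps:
$x{\left(E \right)} = 16 + E$ ($x{\left(E \right)} = -4 + \left(E - -20\right) = -4 + \left(E + 20\right) = -4 + \left(20 + E\right) = 16 + E$)
$a = - \frac{1435}{1284}$ ($a = 2870 \left(- \frac{1}{2568}\right) = - \frac{1435}{1284} \approx -1.1176$)
$x{\left(1 \right)} + a = \left(16 + 1\right) - \frac{1435}{1284} = 17 - \frac{1435}{1284} = \frac{20393}{1284}$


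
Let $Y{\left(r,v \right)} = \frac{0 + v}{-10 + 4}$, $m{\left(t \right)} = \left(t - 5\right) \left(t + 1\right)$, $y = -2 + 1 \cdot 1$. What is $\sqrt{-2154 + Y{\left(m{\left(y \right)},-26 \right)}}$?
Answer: $\frac{i \sqrt{19347}}{3} \approx 46.365 i$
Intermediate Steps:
$y = -1$ ($y = -2 + 1 = -1$)
$m{\left(t \right)} = \left(1 + t\right) \left(-5 + t\right)$ ($m{\left(t \right)} = \left(-5 + t\right) \left(1 + t\right) = \left(1 + t\right) \left(-5 + t\right)$)
$Y{\left(r,v \right)} = - \frac{v}{6}$ ($Y{\left(r,v \right)} = \frac{v}{-6} = v \left(- \frac{1}{6}\right) = - \frac{v}{6}$)
$\sqrt{-2154 + Y{\left(m{\left(y \right)},-26 \right)}} = \sqrt{-2154 - - \frac{13}{3}} = \sqrt{-2154 + \frac{13}{3}} = \sqrt{- \frac{6449}{3}} = \frac{i \sqrt{19347}}{3}$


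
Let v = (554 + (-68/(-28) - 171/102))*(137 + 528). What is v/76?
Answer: 660155/136 ≈ 4854.1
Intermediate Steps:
v = 12542945/34 (v = (554 + (-68*(-1/28) - 171*1/102))*665 = (554 + (17/7 - 57/34))*665 = (554 + 179/238)*665 = (132031/238)*665 = 12542945/34 ≈ 3.6891e+5)
v/76 = (12542945/34)/76 = (1/76)*(12542945/34) = 660155/136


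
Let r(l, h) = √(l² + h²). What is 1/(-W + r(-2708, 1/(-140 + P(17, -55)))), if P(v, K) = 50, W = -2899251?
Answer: 23483933100/68085757124669699 - 90*√59399438401/68085757124669699 ≈ 3.4459e-7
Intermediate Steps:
r(l, h) = √(h² + l²)
1/(-W + r(-2708, 1/(-140 + P(17, -55)))) = 1/(-1*(-2899251) + √((1/(-140 + 50))² + (-2708)²)) = 1/(2899251 + √((1/(-90))² + 7333264)) = 1/(2899251 + √((-1/90)² + 7333264)) = 1/(2899251 + √(1/8100 + 7333264)) = 1/(2899251 + √(59399438401/8100)) = 1/(2899251 + √59399438401/90)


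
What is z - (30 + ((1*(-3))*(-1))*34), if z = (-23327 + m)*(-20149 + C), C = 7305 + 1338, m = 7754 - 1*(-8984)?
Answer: 75812902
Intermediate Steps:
m = 16738 (m = 7754 + 8984 = 16738)
C = 8643
z = 75813034 (z = (-23327 + 16738)*(-20149 + 8643) = -6589*(-11506) = 75813034)
z - (30 + ((1*(-3))*(-1))*34) = 75813034 - (30 + ((1*(-3))*(-1))*34) = 75813034 - (30 - 3*(-1)*34) = 75813034 - (30 + 3*34) = 75813034 - (30 + 102) = 75813034 - 1*132 = 75813034 - 132 = 75812902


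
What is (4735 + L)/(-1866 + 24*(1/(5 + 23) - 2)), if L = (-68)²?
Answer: -65513/13392 ≈ -4.8920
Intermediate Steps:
L = 4624
(4735 + L)/(-1866 + 24*(1/(5 + 23) - 2)) = (4735 + 4624)/(-1866 + 24*(1/(5 + 23) - 2)) = 9359/(-1866 + 24*(1/28 - 2)) = 9359/(-1866 + 24*(-55/28)) = 9359/(-1866 - 330/7) = 9359/(-13392/7) = 9359*(-7/13392) = -65513/13392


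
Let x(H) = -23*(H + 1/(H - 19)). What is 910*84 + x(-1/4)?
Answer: 23545659/308 ≈ 76447.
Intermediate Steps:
x(H) = -23*H - 23/(-19 + H) (x(H) = -23*(H + 1/(-19 + H)) = -23*H - 23/(-19 + H))
910*84 + x(-1/4) = 910*84 + 23*(-1 - (-1/4)**2 + 19*(-1/4))/(-19 - 1/4) = 76440 + 23*(-1 - (-1*1/4)**2 + 19*(-1*1/4))/(-19 - 1*1/4) = 76440 + 23*(-1 - (-1/4)**2 + 19*(-1/4))/(-19 - 1/4) = 76440 + 23*(-1 - 1*1/16 - 19/4)/(-77/4) = 76440 + 23*(-4/77)*(-1 - 1/16 - 19/4) = 76440 + 23*(-4/77)*(-93/16) = 76440 + 2139/308 = 23545659/308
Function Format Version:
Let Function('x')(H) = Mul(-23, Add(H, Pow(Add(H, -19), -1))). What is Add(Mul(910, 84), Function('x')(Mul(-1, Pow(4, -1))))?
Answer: Rational(23545659, 308) ≈ 76447.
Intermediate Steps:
Function('x')(H) = Add(Mul(-23, H), Mul(-23, Pow(Add(-19, H), -1))) (Function('x')(H) = Mul(-23, Add(H, Pow(Add(-19, H), -1))) = Add(Mul(-23, H), Mul(-23, Pow(Add(-19, H), -1))))
Add(Mul(910, 84), Function('x')(Mul(-1, Pow(4, -1)))) = Add(Mul(910, 84), Mul(23, Pow(Add(-19, Mul(-1, Pow(4, -1))), -1), Add(-1, Mul(-1, Pow(Mul(-1, Pow(4, -1)), 2)), Mul(19, Mul(-1, Pow(4, -1)))))) = Add(76440, Mul(23, Pow(Add(-19, Mul(-1, Rational(1, 4))), -1), Add(-1, Mul(-1, Pow(Mul(-1, Rational(1, 4)), 2)), Mul(19, Mul(-1, Rational(1, 4)))))) = Add(76440, Mul(23, Pow(Add(-19, Rational(-1, 4)), -1), Add(-1, Mul(-1, Pow(Rational(-1, 4), 2)), Mul(19, Rational(-1, 4))))) = Add(76440, Mul(23, Pow(Rational(-77, 4), -1), Add(-1, Mul(-1, Rational(1, 16)), Rational(-19, 4)))) = Add(76440, Mul(23, Rational(-4, 77), Add(-1, Rational(-1, 16), Rational(-19, 4)))) = Add(76440, Mul(23, Rational(-4, 77), Rational(-93, 16))) = Add(76440, Rational(2139, 308)) = Rational(23545659, 308)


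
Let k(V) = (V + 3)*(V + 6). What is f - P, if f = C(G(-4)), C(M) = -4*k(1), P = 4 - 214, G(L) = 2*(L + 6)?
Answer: 98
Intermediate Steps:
k(V) = (3 + V)*(6 + V)
G(L) = 12 + 2*L (G(L) = 2*(6 + L) = 12 + 2*L)
P = -210
C(M) = -112 (C(M) = -4*(18 + 1² + 9*1) = -4*(18 + 1 + 9) = -4*28 = -112)
f = -112
f - P = -112 - 1*(-210) = -112 + 210 = 98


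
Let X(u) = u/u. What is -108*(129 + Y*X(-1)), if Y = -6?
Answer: -13284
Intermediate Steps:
X(u) = 1
-108*(129 + Y*X(-1)) = -108*(129 - 6*1) = -108*(129 - 6) = -108*123 = -13284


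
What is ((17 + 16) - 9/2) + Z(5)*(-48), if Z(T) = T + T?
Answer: -903/2 ≈ -451.50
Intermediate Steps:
Z(T) = 2*T
((17 + 16) - 9/2) + Z(5)*(-48) = ((17 + 16) - 9/2) + (2*5)*(-48) = (33 - 9*½) + 10*(-48) = (33 - 9/2) - 480 = 57/2 - 480 = -903/2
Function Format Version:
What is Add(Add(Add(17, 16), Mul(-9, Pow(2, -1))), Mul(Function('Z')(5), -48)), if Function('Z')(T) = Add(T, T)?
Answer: Rational(-903, 2) ≈ -451.50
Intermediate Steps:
Function('Z')(T) = Mul(2, T)
Add(Add(Add(17, 16), Mul(-9, Pow(2, -1))), Mul(Function('Z')(5), -48)) = Add(Add(Add(17, 16), Mul(-9, Pow(2, -1))), Mul(Mul(2, 5), -48)) = Add(Add(33, Mul(-9, Rational(1, 2))), Mul(10, -48)) = Add(Add(33, Rational(-9, 2)), -480) = Add(Rational(57, 2), -480) = Rational(-903, 2)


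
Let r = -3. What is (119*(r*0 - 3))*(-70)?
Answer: 24990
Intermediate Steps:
(119*(r*0 - 3))*(-70) = (119*(-3*0 - 3))*(-70) = (119*(0 - 3))*(-70) = (119*(-3))*(-70) = -357*(-70) = 24990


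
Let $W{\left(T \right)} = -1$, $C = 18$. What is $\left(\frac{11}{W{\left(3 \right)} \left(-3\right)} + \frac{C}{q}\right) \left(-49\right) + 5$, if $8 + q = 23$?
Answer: $- \frac{3502}{15} \approx -233.47$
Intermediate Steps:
$q = 15$ ($q = -8 + 23 = 15$)
$\left(\frac{11}{W{\left(3 \right)} \left(-3\right)} + \frac{C}{q}\right) \left(-49\right) + 5 = \left(\frac{11}{\left(-1\right) \left(-3\right)} + \frac{18}{15}\right) \left(-49\right) + 5 = \left(\frac{11}{3} + 18 \cdot \frac{1}{15}\right) \left(-49\right) + 5 = \left(11 \cdot \frac{1}{3} + \frac{6}{5}\right) \left(-49\right) + 5 = \left(\frac{11}{3} + \frac{6}{5}\right) \left(-49\right) + 5 = \frac{73}{15} \left(-49\right) + 5 = - \frac{3577}{15} + 5 = - \frac{3502}{15}$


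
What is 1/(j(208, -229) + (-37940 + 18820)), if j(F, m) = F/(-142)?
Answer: -71/1357624 ≈ -5.2297e-5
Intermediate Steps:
j(F, m) = -F/142 (j(F, m) = F*(-1/142) = -F/142)
1/(j(208, -229) + (-37940 + 18820)) = 1/(-1/142*208 + (-37940 + 18820)) = 1/(-104/71 - 19120) = 1/(-1357624/71) = -71/1357624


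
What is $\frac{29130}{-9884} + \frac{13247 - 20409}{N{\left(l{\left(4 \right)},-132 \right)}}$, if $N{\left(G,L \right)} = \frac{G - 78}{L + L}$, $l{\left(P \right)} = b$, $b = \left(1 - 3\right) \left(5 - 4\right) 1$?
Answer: $- \frac{584083791}{24710} \approx -23638.0$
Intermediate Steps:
$b = -2$ ($b = \left(-2\right) 1 \cdot 1 = \left(-2\right) 1 = -2$)
$l{\left(P \right)} = -2$
$N{\left(G,L \right)} = \frac{-78 + G}{2 L}$
$\frac{29130}{-9884} + \frac{13247 - 20409}{N{\left(l{\left(4 \right)},-132 \right)}} = \frac{29130}{-9884} + \frac{13247 - 20409}{\frac{1}{2} \frac{1}{-132} \left(-78 - 2\right)} = 29130 \left(- \frac{1}{9884}\right) + \frac{13247 - 20409}{\frac{1}{2} \left(- \frac{1}{132}\right) \left(-80\right)} = - \frac{14565}{4942} - \frac{7162}{\frac{10}{33}} = - \frac{14565}{4942} - \frac{118173}{5} = - \frac{584083791}{24710}$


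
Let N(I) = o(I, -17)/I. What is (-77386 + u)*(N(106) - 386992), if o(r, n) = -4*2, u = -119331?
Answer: 4034779765860/53 ≈ 7.6128e+10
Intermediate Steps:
o(r, n) = -8
N(I) = -8/I
(-77386 + u)*(N(106) - 386992) = (-77386 - 119331)*(-8/106 - 386992) = -196717*(-8*1/106 - 386992) = -196717*(-4/53 - 386992) = -196717*(-20510580/53) = 4034779765860/53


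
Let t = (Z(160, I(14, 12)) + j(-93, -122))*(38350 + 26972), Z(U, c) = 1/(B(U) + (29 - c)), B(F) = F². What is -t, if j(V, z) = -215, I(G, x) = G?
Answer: 359742886128/25615 ≈ 1.4044e+7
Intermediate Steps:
Z(U, c) = 1/(29 + U² - c) (Z(U, c) = 1/(U² + (29 - c)) = 1/(29 + U² - c))
t = -359742886128/25615 (t = (1/(29 + 160² - 1*14) - 215)*(38350 + 26972) = (1/(29 + 25600 - 14) - 215)*65322 = (1/25615 - 215)*65322 = -5507224/25615*65322 = -359742886128/25615 ≈ -1.4044e+7)
-t = -1*(-359742886128/25615) = 359742886128/25615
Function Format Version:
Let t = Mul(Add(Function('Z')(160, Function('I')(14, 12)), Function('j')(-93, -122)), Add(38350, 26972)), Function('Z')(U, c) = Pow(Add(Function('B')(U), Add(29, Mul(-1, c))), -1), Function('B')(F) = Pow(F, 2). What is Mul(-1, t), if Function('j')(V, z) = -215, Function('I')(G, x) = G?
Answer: Rational(359742886128, 25615) ≈ 1.4044e+7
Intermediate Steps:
Function('Z')(U, c) = Pow(Add(29, Pow(U, 2), Mul(-1, c)), -1) (Function('Z')(U, c) = Pow(Add(Pow(U, 2), Add(29, Mul(-1, c))), -1) = Pow(Add(29, Pow(U, 2), Mul(-1, c)), -1))
t = Rational(-359742886128, 25615) (t = Mul(Add(Pow(Add(29, Pow(160, 2), Mul(-1, 14)), -1), -215), Add(38350, 26972)) = Mul(Add(Pow(Add(29, 25600, -14), -1), -215), 65322) = Mul(Add(Pow(25615, -1), -215), 65322) = Mul(Add(Rational(1, 25615), -215), 65322) = Mul(Rational(-5507224, 25615), 65322) = Rational(-359742886128, 25615) ≈ -1.4044e+7)
Mul(-1, t) = Mul(-1, Rational(-359742886128, 25615)) = Rational(359742886128, 25615)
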